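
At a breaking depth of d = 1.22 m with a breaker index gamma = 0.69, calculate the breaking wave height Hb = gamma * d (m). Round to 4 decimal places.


Hb = gamma * d
Hb = 0.69 * 1.22
Hb = 0.8418 m

0.8418


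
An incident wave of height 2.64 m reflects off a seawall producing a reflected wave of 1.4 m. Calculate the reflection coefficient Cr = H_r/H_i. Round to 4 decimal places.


Cr = H_r / H_i
Cr = 1.4 / 2.64
Cr = 0.5303

0.5303


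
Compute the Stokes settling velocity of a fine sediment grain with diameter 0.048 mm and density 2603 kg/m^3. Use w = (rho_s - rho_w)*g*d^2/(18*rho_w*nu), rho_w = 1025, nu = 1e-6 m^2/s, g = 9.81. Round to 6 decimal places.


w = (rho_s - rho_w) * g * d^2 / (18 * rho_w * nu)
d = 0.048 mm = 0.000048 m
rho_s - rho_w = 2603 - 1025 = 1578
Numerator = 1578 * 9.81 * (0.000048)^2 = 0.000035666335
Denominator = 18 * 1025 * 1e-6 = 0.018450
w = 0.001933 m/s

0.001933


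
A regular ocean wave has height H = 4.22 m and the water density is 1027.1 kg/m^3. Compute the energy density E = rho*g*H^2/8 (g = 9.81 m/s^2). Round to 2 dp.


E = (1/8) * rho * g * H^2
E = (1/8) * 1027.1 * 9.81 * 4.22^2
E = 0.125 * 1027.1 * 9.81 * 17.8084
E = 22429.35 J/m^2

22429.35


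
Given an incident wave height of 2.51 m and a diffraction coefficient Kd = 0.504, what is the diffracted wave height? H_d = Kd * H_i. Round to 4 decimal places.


H_d = Kd * H_i
H_d = 0.504 * 2.51
H_d = 1.2650 m

1.2650


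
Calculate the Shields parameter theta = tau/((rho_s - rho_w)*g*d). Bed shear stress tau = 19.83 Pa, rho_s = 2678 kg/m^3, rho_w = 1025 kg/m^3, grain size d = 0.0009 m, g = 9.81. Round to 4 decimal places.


theta = tau / ((rho_s - rho_w) * g * d)
rho_s - rho_w = 2678 - 1025 = 1653
Denominator = 1653 * 9.81 * 0.0009 = 14.594337
theta = 19.83 / 14.594337
theta = 1.3587

1.3587


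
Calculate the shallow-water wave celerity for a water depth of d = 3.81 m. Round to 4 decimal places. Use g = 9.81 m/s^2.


Using the shallow-water approximation:
C = sqrt(g * d) = sqrt(9.81 * 3.81)
C = sqrt(37.3761)
C = 6.1136 m/s

6.1136


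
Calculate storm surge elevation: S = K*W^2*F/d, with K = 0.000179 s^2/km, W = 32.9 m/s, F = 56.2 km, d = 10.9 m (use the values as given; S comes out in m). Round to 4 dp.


S = K * W^2 * F / d
W^2 = 32.9^2 = 1082.41
S = 0.000179 * 1082.41 * 56.2 / 10.9
Numerator = 0.000179 * 1082.41 * 56.2 = 10.888828
S = 10.888828 / 10.9 = 0.9990 m

0.9990


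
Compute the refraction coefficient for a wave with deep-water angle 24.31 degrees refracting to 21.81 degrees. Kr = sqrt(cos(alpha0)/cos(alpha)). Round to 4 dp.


Kr = sqrt(cos(alpha0) / cos(alpha))
cos(24.31) = 0.911331
cos(21.81) = 0.928421
Kr = sqrt(0.911331 / 0.928421)
Kr = sqrt(0.981593)
Kr = 0.9908

0.9908


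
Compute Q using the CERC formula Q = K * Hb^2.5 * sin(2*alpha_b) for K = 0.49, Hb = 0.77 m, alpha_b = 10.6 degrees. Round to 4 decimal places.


Q = K * Hb^2.5 * sin(2 * alpha_b)
Hb^2.5 = 0.77^2.5 = 0.520268
sin(2 * 10.6) = sin(21.2) = 0.361625
Q = 0.49 * 0.520268 * 0.361625
Q = 0.0922 m^3/s

0.0922


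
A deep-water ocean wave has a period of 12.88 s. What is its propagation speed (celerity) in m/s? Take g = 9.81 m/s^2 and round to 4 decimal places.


We use the deep-water celerity formula:
C = g * T / (2 * pi)
C = 9.81 * 12.88 / (2 * 3.14159...)
C = 126.352800 / 6.283185
C = 20.1097 m/s

20.1097


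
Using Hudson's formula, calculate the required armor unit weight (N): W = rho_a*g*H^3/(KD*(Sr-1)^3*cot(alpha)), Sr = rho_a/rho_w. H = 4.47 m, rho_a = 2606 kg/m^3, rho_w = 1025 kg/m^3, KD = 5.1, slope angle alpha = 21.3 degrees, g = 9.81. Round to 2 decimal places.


Sr = rho_a / rho_w = 2606 / 1025 = 2.542439
(Sr - 1) = 1.542439
(Sr - 1)^3 = 3.669645
cot(21.3) = 1 / tan(21.3) = 1 / 0.389884 = 2.564867
Numerator = 2606 * 9.81 * 4.47^3 = 2283315.8329
Denominator = 5.1 * 3.669645 * 2.564867 = 48.001975
W = 2283315.8329 / 48.001975
W = 47567.12 N

47567.12


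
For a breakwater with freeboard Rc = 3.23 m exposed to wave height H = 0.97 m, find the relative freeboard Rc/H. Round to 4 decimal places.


Relative freeboard = Rc / H
= 3.23 / 0.97
= 3.3299

3.3299


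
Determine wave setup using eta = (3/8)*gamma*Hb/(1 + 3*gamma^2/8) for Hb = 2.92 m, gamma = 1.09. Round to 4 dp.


eta = (3/8) * gamma * Hb / (1 + 3*gamma^2/8)
Numerator = (3/8) * 1.09 * 2.92 = 1.193550
Denominator = 1 + 3*1.09^2/8 = 1 + 0.445538 = 1.445538
eta = 1.193550 / 1.445538
eta = 0.8257 m

0.8257


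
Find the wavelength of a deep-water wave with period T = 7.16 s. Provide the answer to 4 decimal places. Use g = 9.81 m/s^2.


L0 = g * T^2 / (2 * pi)
L0 = 9.81 * 7.16^2 / (2 * pi)
L0 = 9.81 * 51.2656 / 6.28319
L0 = 502.9155 / 6.28319
L0 = 80.0415 m

80.0415


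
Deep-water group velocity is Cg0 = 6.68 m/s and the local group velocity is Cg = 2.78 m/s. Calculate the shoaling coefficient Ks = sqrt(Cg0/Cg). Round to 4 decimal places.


Ks = sqrt(Cg0 / Cg)
Ks = sqrt(6.68 / 2.78)
Ks = sqrt(2.4029)
Ks = 1.5501

1.5501


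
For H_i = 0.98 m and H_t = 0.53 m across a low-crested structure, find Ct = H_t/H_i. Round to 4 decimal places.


Ct = H_t / H_i
Ct = 0.53 / 0.98
Ct = 0.5408

0.5408


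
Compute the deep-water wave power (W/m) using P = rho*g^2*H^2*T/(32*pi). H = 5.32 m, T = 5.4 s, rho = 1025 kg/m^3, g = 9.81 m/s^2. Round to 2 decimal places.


P = rho * g^2 * H^2 * T / (32 * pi)
P = 1025 * 9.81^2 * 5.32^2 * 5.4 / (32 * pi)
P = 1025 * 96.2361 * 28.3024 * 5.4 / 100.53096
P = 149961.25 W/m

149961.25


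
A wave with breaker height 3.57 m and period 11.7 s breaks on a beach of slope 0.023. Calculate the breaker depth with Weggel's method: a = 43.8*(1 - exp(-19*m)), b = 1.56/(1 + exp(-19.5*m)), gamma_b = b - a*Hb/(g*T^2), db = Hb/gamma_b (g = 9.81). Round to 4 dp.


a = 43.8 * (1 - exp(-19 * m))
exp(-19 * 0.023) = exp(-0.4370) = 0.645971
a = 43.8 * (1 - 0.645971) = 15.506451
b = 1.56 / (1 + exp(-19.5 * m))
exp(-19.5 * 0.023) = exp(-0.4485) = 0.638585
b = 1.56 / (1 + 0.638585) = 0.952041
Hb / (g * T^2) = 3.57 / (9.81 * 11.7^2) = 3.57 / 1342.8909 = 0.00265844
gamma_b = b - a * Hb/(g*T^2) = 0.952041 - 15.506451 * 0.00265844 = 0.910818
db = Hb / gamma_b = 3.57 / 0.910818
db = 3.9196 m

3.9196


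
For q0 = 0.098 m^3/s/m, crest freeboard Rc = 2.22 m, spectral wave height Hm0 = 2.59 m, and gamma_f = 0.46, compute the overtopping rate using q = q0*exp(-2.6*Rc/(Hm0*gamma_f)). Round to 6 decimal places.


q = q0 * exp(-2.6 * Rc / (Hm0 * gamma_f))
Exponent = -2.6 * 2.22 / (2.59 * 0.46)
= -2.6 * 2.22 / 1.1914
= -4.844720
exp(-4.844720) = 0.007870
q = 0.098 * 0.007870
q = 0.000771 m^3/s/m

0.000771


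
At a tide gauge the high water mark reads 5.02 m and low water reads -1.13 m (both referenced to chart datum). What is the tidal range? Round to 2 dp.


Tidal range = High water - Low water
Tidal range = 5.02 - (-1.13)
Tidal range = 6.15 m

6.15


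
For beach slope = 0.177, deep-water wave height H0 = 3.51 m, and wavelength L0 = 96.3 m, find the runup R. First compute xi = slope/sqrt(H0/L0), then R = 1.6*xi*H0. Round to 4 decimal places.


xi = slope / sqrt(H0/L0)
H0/L0 = 3.51/96.3 = 0.036449
sqrt(0.036449) = 0.190915
xi = 0.177 / 0.190915 = 0.927113
R = 1.6 * xi * H0 = 1.6 * 0.927113 * 3.51
R = 5.2067 m

5.2067


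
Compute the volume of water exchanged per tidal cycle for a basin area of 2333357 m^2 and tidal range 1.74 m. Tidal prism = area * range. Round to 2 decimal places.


Tidal prism = Area * Tidal range
P = 2333357 * 1.74
P = 4060041.18 m^3

4060041.18


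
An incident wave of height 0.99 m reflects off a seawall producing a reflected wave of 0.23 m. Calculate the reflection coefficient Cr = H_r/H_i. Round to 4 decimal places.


Cr = H_r / H_i
Cr = 0.23 / 0.99
Cr = 0.2323

0.2323


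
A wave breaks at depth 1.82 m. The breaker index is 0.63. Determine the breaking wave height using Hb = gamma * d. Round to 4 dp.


Hb = gamma * d
Hb = 0.63 * 1.82
Hb = 1.1466 m

1.1466


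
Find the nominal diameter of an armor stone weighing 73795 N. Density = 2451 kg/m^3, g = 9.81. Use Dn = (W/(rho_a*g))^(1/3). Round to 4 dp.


V = W / (rho_a * g)
V = 73795 / (2451 * 9.81)
V = 73795 / 24044.31
V = 3.069125 m^3
Dn = V^(1/3) = 3.069125^(1/3)
Dn = 1.4532 m

1.4532


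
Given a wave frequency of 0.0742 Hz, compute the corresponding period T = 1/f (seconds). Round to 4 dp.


T = 1 / f
T = 1 / 0.0742
T = 13.4771 s

13.4771


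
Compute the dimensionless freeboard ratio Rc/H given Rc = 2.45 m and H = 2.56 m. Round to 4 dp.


Relative freeboard = Rc / H
= 2.45 / 2.56
= 0.9570

0.9570


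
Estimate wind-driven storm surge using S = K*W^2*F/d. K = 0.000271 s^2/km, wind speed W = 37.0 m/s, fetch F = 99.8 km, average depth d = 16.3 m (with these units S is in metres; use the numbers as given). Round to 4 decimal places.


S = K * W^2 * F / d
W^2 = 37.0^2 = 1369.00
S = 0.000271 * 1369.00 * 99.8 / 16.3
Numerator = 0.000271 * 1369.00 * 99.8 = 37.025700
S = 37.025700 / 16.3 = 2.2715 m

2.2715


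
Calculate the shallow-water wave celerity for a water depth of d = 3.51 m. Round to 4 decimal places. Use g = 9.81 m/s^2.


Using the shallow-water approximation:
C = sqrt(g * d) = sqrt(9.81 * 3.51)
C = sqrt(34.4331)
C = 5.8680 m/s

5.8680


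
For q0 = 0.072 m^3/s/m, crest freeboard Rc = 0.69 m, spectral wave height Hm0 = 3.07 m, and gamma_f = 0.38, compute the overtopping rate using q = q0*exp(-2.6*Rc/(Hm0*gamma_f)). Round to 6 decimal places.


q = q0 * exp(-2.6 * Rc / (Hm0 * gamma_f))
Exponent = -2.6 * 0.69 / (3.07 * 0.38)
= -2.6 * 0.69 / 1.1666
= -1.537802
exp(-1.537802) = 0.214853
q = 0.072 * 0.214853
q = 0.015469 m^3/s/m

0.015469


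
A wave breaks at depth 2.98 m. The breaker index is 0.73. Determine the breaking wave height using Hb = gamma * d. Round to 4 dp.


Hb = gamma * d
Hb = 0.73 * 2.98
Hb = 2.1754 m

2.1754


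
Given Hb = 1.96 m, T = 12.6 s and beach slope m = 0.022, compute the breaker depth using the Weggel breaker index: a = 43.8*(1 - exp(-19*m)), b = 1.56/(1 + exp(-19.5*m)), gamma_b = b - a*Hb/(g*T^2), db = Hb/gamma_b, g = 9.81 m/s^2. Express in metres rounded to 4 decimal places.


a = 43.8 * (1 - exp(-19 * m))
exp(-19 * 0.022) = exp(-0.4180) = 0.658362
a = 43.8 * (1 - 0.658362) = 14.963734
b = 1.56 / (1 + exp(-19.5 * m))
exp(-19.5 * 0.022) = exp(-0.4290) = 0.651160
b = 1.56 / (1 + 0.651160) = 0.944790
Hb / (g * T^2) = 1.96 / (9.81 * 12.6^2) = 1.96 / 1557.4356 = 0.00125848
gamma_b = b - a * Hb/(g*T^2) = 0.944790 - 14.963734 * 0.00125848 = 0.925959
db = Hb / gamma_b = 1.96 / 0.925959
db = 2.1167 m

2.1167


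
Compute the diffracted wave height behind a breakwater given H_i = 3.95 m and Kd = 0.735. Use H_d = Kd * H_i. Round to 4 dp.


H_d = Kd * H_i
H_d = 0.735 * 3.95
H_d = 2.9033 m

2.9033


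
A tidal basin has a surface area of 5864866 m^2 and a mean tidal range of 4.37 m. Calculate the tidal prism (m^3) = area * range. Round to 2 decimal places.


Tidal prism = Area * Tidal range
P = 5864866 * 4.37
P = 25629464.42 m^3

25629464.42


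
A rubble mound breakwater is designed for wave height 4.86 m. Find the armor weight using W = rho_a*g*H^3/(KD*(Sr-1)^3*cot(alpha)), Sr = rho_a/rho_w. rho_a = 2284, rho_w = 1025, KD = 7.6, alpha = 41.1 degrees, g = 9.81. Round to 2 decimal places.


Sr = rho_a / rho_w = 2284 / 1025 = 2.228293
(Sr - 1) = 1.228293
(Sr - 1)^3 = 1.853129
cot(41.1) = 1 / tan(41.1) = 1 / 0.872356 = 1.146322
Numerator = 2284 * 9.81 * 4.86^3 = 2572017.4736
Denominator = 7.6 * 1.853129 * 1.146322 = 16.144538
W = 2572017.4736 / 16.144538
W = 159311.92 N

159311.92


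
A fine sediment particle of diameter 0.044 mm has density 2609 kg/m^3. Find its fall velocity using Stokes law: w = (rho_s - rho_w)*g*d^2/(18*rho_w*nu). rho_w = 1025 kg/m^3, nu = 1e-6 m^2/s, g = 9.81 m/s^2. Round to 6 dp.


w = (rho_s - rho_w) * g * d^2 / (18 * rho_w * nu)
d = 0.044 mm = 0.000044 m
rho_s - rho_w = 2609 - 1025 = 1584
Numerator = 1584 * 9.81 * (0.000044)^2 = 0.000030083581
Denominator = 18 * 1025 * 1e-6 = 0.018450
w = 0.001631 m/s

0.001631


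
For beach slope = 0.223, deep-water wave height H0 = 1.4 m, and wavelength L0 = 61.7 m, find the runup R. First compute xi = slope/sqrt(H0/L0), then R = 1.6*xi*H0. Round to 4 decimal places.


xi = slope / sqrt(H0/L0)
H0/L0 = 1.4/61.7 = 0.022690
sqrt(0.022690) = 0.150633
xi = 0.223 / 0.150633 = 1.480415
R = 1.6 * xi * H0 = 1.6 * 1.480415 * 1.4
R = 3.3161 m

3.3161


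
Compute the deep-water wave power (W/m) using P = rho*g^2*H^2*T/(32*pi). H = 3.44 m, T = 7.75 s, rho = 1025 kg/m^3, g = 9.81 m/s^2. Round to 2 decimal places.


P = rho * g^2 * H^2 * T / (32 * pi)
P = 1025 * 9.81^2 * 3.44^2 * 7.75 / (32 * pi)
P = 1025 * 96.2361 * 11.8336 * 7.75 / 100.53096
P = 89987.17 W/m

89987.17


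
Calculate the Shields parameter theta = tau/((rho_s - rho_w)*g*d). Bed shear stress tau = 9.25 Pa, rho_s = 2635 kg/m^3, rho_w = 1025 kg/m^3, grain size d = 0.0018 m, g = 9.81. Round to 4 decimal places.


theta = tau / ((rho_s - rho_w) * g * d)
rho_s - rho_w = 2635 - 1025 = 1610
Denominator = 1610 * 9.81 * 0.0018 = 28.429380
theta = 9.25 / 28.429380
theta = 0.3254

0.3254


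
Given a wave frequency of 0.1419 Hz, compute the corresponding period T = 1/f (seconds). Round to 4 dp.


T = 1 / f
T = 1 / 0.1419
T = 7.0472 s

7.0472


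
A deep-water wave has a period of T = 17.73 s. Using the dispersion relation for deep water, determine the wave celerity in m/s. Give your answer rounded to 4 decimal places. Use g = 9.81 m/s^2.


We use the deep-water celerity formula:
C = g * T / (2 * pi)
C = 9.81 * 17.73 / (2 * 3.14159...)
C = 173.931300 / 6.283185
C = 27.6820 m/s

27.6820


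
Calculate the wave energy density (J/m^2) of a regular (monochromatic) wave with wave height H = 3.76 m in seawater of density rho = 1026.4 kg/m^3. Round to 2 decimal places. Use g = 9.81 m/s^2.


E = (1/8) * rho * g * H^2
E = (1/8) * 1026.4 * 9.81 * 3.76^2
E = 0.125 * 1026.4 * 9.81 * 14.1376
E = 17793.91 J/m^2

17793.91


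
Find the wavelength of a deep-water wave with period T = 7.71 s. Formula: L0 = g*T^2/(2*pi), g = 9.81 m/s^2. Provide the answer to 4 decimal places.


L0 = g * T^2 / (2 * pi)
L0 = 9.81 * 7.71^2 / (2 * pi)
L0 = 9.81 * 59.4441 / 6.28319
L0 = 583.1466 / 6.28319
L0 = 92.8107 m

92.8107


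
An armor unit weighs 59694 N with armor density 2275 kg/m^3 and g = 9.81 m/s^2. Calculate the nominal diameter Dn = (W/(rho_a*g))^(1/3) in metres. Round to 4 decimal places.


V = W / (rho_a * g)
V = 59694 / (2275 * 9.81)
V = 59694 / 22317.75
V = 2.674732 m^3
Dn = V^(1/3) = 2.674732^(1/3)
Dn = 1.3881 m

1.3881


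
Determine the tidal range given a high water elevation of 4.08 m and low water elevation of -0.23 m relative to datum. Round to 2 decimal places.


Tidal range = High water - Low water
Tidal range = 4.08 - (-0.23)
Tidal range = 4.31 m

4.31


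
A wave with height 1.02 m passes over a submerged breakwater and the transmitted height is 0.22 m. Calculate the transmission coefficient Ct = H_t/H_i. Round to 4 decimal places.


Ct = H_t / H_i
Ct = 0.22 / 1.02
Ct = 0.2157

0.2157


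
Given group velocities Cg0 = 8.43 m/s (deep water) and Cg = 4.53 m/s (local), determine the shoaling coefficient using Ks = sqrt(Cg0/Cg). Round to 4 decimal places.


Ks = sqrt(Cg0 / Cg)
Ks = sqrt(8.43 / 4.53)
Ks = sqrt(1.8609)
Ks = 1.3642

1.3642


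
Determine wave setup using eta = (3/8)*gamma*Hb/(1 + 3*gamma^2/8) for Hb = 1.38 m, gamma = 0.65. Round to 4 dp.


eta = (3/8) * gamma * Hb / (1 + 3*gamma^2/8)
Numerator = (3/8) * 0.65 * 1.38 = 0.336375
Denominator = 1 + 3*0.65^2/8 = 1 + 0.158438 = 1.158438
eta = 0.336375 / 1.158438
eta = 0.2904 m

0.2904


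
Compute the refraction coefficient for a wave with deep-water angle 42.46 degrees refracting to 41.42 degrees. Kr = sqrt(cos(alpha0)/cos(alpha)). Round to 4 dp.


Kr = sqrt(cos(alpha0) / cos(alpha))
cos(42.46) = 0.737749
cos(41.42) = 0.749880
Kr = sqrt(0.737749 / 0.749880)
Kr = sqrt(0.983822)
Kr = 0.9919

0.9919


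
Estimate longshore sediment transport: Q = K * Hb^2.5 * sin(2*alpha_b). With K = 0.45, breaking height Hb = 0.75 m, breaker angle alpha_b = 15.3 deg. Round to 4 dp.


Q = K * Hb^2.5 * sin(2 * alpha_b)
Hb^2.5 = 0.75^2.5 = 0.487139
sin(2 * 15.3) = sin(30.6) = 0.509041
Q = 0.45 * 0.487139 * 0.509041
Q = 0.1116 m^3/s

0.1116


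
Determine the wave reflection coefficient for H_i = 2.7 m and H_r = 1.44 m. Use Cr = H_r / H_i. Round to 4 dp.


Cr = H_r / H_i
Cr = 1.44 / 2.7
Cr = 0.5333

0.5333


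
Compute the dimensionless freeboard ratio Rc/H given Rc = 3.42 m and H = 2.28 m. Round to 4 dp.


Relative freeboard = Rc / H
= 3.42 / 2.28
= 1.5000

1.5000


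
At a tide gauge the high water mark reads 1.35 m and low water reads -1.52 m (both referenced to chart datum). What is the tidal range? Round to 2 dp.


Tidal range = High water - Low water
Tidal range = 1.35 - (-1.52)
Tidal range = 2.87 m

2.87


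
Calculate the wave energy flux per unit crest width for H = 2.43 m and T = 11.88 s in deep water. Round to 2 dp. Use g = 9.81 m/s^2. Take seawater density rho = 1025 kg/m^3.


P = rho * g^2 * H^2 * T / (32 * pi)
P = 1025 * 9.81^2 * 2.43^2 * 11.88 / (32 * pi)
P = 1025 * 96.2361 * 5.9049 * 11.88 / 100.53096
P = 68832.10 W/m

68832.10


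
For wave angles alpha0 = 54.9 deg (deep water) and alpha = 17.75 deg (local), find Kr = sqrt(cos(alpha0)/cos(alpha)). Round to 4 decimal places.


Kr = sqrt(cos(alpha0) / cos(alpha))
cos(54.9) = 0.575005
cos(17.75) = 0.952396
Kr = sqrt(0.575005 / 0.952396)
Kr = sqrt(0.603746)
Kr = 0.7770

0.7770


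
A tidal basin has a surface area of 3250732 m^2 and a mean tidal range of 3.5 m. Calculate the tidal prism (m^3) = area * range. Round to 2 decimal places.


Tidal prism = Area * Tidal range
P = 3250732 * 3.5
P = 11377562.00 m^3

11377562.00


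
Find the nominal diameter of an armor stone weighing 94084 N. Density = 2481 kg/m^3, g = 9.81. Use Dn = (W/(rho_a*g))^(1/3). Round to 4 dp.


V = W / (rho_a * g)
V = 94084 / (2481 * 9.81)
V = 94084 / 24338.61
V = 3.865627 m^3
Dn = V^(1/3) = 3.865627^(1/3)
Dn = 1.5694 m

1.5694


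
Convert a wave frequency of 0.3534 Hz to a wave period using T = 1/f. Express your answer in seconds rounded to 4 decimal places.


T = 1 / f
T = 1 / 0.3534
T = 2.8297 s

2.8297


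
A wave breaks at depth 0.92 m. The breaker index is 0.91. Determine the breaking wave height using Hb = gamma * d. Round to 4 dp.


Hb = gamma * d
Hb = 0.91 * 0.92
Hb = 0.8372 m

0.8372


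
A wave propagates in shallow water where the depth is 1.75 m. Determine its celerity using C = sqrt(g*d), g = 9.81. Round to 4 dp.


Using the shallow-water approximation:
C = sqrt(g * d) = sqrt(9.81 * 1.75)
C = sqrt(17.1675)
C = 4.1434 m/s

4.1434


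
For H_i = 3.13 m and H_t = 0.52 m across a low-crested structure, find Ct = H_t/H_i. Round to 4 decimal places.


Ct = H_t / H_i
Ct = 0.52 / 3.13
Ct = 0.1661

0.1661


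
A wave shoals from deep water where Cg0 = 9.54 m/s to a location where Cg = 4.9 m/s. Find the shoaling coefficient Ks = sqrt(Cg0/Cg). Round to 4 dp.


Ks = sqrt(Cg0 / Cg)
Ks = sqrt(9.54 / 4.9)
Ks = sqrt(1.9469)
Ks = 1.3953

1.3953


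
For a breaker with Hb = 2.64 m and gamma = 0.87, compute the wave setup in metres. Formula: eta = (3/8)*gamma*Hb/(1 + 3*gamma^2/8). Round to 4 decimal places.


eta = (3/8) * gamma * Hb / (1 + 3*gamma^2/8)
Numerator = (3/8) * 0.87 * 2.64 = 0.861300
Denominator = 1 + 3*0.87^2/8 = 1 + 0.283838 = 1.283838
eta = 0.861300 / 1.283838
eta = 0.6709 m

0.6709


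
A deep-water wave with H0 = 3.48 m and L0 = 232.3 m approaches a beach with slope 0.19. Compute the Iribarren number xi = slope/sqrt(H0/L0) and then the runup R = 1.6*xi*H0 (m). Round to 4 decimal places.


xi = slope / sqrt(H0/L0)
H0/L0 = 3.48/232.3 = 0.014981
sqrt(0.014981) = 0.122395
xi = 0.19 / 0.122395 = 1.552346
R = 1.6 * xi * H0 = 1.6 * 1.552346 * 3.48
R = 8.6435 m

8.6435


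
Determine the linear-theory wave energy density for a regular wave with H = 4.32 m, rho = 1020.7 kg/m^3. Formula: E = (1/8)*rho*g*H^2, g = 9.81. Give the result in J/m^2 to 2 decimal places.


E = (1/8) * rho * g * H^2
E = (1/8) * 1020.7 * 9.81 * 4.32^2
E = 0.125 * 1020.7 * 9.81 * 18.6624
E = 23358.48 J/m^2

23358.48


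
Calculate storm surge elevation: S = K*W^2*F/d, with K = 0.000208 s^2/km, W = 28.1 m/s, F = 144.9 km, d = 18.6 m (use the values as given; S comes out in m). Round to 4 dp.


S = K * W^2 * F / d
W^2 = 28.1^2 = 789.61
S = 0.000208 * 789.61 * 144.9 / 18.6
Numerator = 0.000208 * 789.61 * 144.9 = 23.798214
S = 23.798214 / 18.6 = 1.2795 m

1.2795


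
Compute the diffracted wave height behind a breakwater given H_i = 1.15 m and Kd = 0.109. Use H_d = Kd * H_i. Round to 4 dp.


H_d = Kd * H_i
H_d = 0.109 * 1.15
H_d = 0.1254 m

0.1254


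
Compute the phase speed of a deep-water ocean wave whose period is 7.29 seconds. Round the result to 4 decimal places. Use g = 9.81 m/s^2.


We use the deep-water celerity formula:
C = g * T / (2 * pi)
C = 9.81 * 7.29 / (2 * 3.14159...)
C = 71.514900 / 6.283185
C = 11.3819 m/s

11.3819


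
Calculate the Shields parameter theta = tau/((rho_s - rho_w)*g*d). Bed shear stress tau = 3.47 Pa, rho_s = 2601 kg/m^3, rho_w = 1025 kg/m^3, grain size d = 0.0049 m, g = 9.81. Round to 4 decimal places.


theta = tau / ((rho_s - rho_w) * g * d)
rho_s - rho_w = 2601 - 1025 = 1576
Denominator = 1576 * 9.81 * 0.0049 = 75.756744
theta = 3.47 / 75.756744
theta = 0.0458

0.0458


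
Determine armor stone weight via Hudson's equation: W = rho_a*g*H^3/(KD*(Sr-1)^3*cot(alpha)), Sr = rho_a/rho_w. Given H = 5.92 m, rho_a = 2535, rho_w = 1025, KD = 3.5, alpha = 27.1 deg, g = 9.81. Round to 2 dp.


Sr = rho_a / rho_w = 2535 / 1025 = 2.473171
(Sr - 1) = 1.473171
(Sr - 1)^3 = 3.197122
cot(27.1) = 1 / tan(27.1) = 1 / 0.511726 = 1.954171
Numerator = 2535 * 9.81 * 5.92^3 = 5159553.1573
Denominator = 3.5 * 3.197122 * 1.954171 = 21.867037
W = 5159553.1573 / 21.867037
W = 235951.18 N

235951.18


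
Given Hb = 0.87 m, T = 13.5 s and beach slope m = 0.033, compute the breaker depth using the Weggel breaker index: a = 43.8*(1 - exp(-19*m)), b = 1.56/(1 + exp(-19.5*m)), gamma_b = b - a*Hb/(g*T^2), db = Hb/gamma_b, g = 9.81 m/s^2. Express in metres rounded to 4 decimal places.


a = 43.8 * (1 - exp(-19 * m))
exp(-19 * 0.033) = exp(-0.6270) = 0.534192
a = 43.8 * (1 - 0.534192) = 20.402391
b = 1.56 / (1 + exp(-19.5 * m))
exp(-19.5 * 0.033) = exp(-0.6435) = 0.525450
b = 1.56 / (1 + 0.525450) = 1.022649
Hb / (g * T^2) = 0.87 / (9.81 * 13.5^2) = 0.87 / 1787.8725 = 0.00048661
gamma_b = b - a * Hb/(g*T^2) = 1.022649 - 20.402391 * 0.00048661 = 1.012721
db = Hb / gamma_b = 0.87 / 1.012721
db = 0.8591 m

0.8591


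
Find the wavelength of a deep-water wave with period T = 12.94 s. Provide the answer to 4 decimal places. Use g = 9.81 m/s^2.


L0 = g * T^2 / (2 * pi)
L0 = 9.81 * 12.94^2 / (2 * pi)
L0 = 9.81 * 167.4436 / 6.28319
L0 = 1642.6217 / 6.28319
L0 = 261.4314 m

261.4314


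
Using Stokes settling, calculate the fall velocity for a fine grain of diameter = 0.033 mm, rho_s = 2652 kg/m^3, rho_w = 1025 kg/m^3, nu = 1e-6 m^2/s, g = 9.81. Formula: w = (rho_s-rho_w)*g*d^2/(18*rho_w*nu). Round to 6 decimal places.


w = (rho_s - rho_w) * g * d^2 / (18 * rho_w * nu)
d = 0.033 mm = 0.000033 m
rho_s - rho_w = 2652 - 1025 = 1627
Numerator = 1627 * 9.81 * (0.000033)^2 = 0.000017381387
Denominator = 18 * 1025 * 1e-6 = 0.018450
w = 0.000942 m/s

0.000942


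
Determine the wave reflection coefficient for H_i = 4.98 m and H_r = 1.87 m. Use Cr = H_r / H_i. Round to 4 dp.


Cr = H_r / H_i
Cr = 1.87 / 4.98
Cr = 0.3755

0.3755


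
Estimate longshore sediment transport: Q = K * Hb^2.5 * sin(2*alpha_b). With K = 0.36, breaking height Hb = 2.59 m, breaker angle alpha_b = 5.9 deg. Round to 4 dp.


Q = K * Hb^2.5 * sin(2 * alpha_b)
Hb^2.5 = 2.59^2.5 = 10.795665
sin(2 * 5.9) = sin(11.8) = 0.204496
Q = 0.36 * 10.795665 * 0.204496
Q = 0.7948 m^3/s

0.7948


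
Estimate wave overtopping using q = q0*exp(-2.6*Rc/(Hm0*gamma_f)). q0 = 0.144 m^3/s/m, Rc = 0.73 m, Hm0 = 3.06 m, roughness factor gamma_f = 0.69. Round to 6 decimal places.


q = q0 * exp(-2.6 * Rc / (Hm0 * gamma_f))
Exponent = -2.6 * 0.73 / (3.06 * 0.69)
= -2.6 * 0.73 / 2.1114
= -0.898930
exp(-0.898930) = 0.407005
q = 0.144 * 0.407005
q = 0.058609 m^3/s/m

0.058609


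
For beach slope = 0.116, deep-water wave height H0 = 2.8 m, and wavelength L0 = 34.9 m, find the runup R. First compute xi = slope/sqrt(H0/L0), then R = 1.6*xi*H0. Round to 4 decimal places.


xi = slope / sqrt(H0/L0)
H0/L0 = 2.8/34.9 = 0.080229
sqrt(0.080229) = 0.283248
xi = 0.116 / 0.283248 = 0.409536
R = 1.6 * xi * H0 = 1.6 * 0.409536 * 2.8
R = 1.8347 m

1.8347


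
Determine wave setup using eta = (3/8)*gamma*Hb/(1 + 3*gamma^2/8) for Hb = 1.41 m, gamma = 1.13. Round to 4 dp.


eta = (3/8) * gamma * Hb / (1 + 3*gamma^2/8)
Numerator = (3/8) * 1.13 * 1.41 = 0.597487
Denominator = 1 + 3*1.13^2/8 = 1 + 0.478838 = 1.478838
eta = 0.597487 / 1.478838
eta = 0.4040 m

0.4040


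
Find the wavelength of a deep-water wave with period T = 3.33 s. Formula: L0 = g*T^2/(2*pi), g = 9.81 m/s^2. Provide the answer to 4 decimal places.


L0 = g * T^2 / (2 * pi)
L0 = 9.81 * 3.33^2 / (2 * pi)
L0 = 9.81 * 11.0889 / 6.28319
L0 = 108.7821 / 6.28319
L0 = 17.3132 m

17.3132


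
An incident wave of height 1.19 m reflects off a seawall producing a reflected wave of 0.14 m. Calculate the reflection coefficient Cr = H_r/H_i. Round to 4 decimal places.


Cr = H_r / H_i
Cr = 0.14 / 1.19
Cr = 0.1176

0.1176


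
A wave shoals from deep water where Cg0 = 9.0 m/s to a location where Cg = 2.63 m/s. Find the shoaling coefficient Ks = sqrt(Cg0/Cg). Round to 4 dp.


Ks = sqrt(Cg0 / Cg)
Ks = sqrt(9.0 / 2.63)
Ks = sqrt(3.4221)
Ks = 1.8499

1.8499


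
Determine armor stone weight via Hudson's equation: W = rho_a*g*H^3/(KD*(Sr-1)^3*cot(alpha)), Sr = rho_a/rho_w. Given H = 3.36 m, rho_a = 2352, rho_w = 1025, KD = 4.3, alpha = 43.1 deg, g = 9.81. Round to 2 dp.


Sr = rho_a / rho_w = 2352 / 1025 = 2.294634
(Sr - 1) = 1.294634
(Sr - 1)^3 = 2.169907
cot(43.1) = 1 / tan(43.1) = 1 / 0.935783 = 1.068623
Numerator = 2352 * 9.81 * 3.36^3 = 875233.9531
Denominator = 4.3 * 2.169907 * 1.068623 = 9.970898
W = 875233.9531 / 9.970898
W = 87778.85 N

87778.85


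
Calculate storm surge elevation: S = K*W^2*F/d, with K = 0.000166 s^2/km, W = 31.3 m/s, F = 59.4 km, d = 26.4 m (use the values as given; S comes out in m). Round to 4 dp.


S = K * W^2 * F / d
W^2 = 31.3^2 = 979.69
S = 0.000166 * 979.69 * 59.4 / 26.4
Numerator = 0.000166 * 979.69 * 59.4 = 9.660135
S = 9.660135 / 26.4 = 0.3659 m

0.3659


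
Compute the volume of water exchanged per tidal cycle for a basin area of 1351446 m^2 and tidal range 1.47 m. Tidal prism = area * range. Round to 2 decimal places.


Tidal prism = Area * Tidal range
P = 1351446 * 1.47
P = 1986625.62 m^3

1986625.62


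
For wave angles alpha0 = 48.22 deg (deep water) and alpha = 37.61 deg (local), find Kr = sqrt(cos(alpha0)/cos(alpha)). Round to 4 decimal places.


Kr = sqrt(cos(alpha0) / cos(alpha))
cos(48.22) = 0.666272
cos(37.61) = 0.792183
Kr = sqrt(0.666272 / 0.792183)
Kr = sqrt(0.841058)
Kr = 0.9171

0.9171


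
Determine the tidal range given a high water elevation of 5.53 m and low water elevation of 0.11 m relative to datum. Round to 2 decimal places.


Tidal range = High water - Low water
Tidal range = 5.53 - (0.11)
Tidal range = 5.42 m

5.42


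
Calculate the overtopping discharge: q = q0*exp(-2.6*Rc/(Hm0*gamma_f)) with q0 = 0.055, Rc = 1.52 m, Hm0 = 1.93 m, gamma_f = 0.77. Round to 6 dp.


q = q0 * exp(-2.6 * Rc / (Hm0 * gamma_f))
Exponent = -2.6 * 1.52 / (1.93 * 0.77)
= -2.6 * 1.52 / 1.4861
= -2.659310
exp(-2.659310) = 0.069997
q = 0.055 * 0.069997
q = 0.003850 m^3/s/m

0.003850


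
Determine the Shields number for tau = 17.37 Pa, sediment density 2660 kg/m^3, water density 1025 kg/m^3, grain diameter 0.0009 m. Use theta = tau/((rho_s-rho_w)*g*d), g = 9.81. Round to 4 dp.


theta = tau / ((rho_s - rho_w) * g * d)
rho_s - rho_w = 2660 - 1025 = 1635
Denominator = 1635 * 9.81 * 0.0009 = 14.435415
theta = 17.37 / 14.435415
theta = 1.2033

1.2033


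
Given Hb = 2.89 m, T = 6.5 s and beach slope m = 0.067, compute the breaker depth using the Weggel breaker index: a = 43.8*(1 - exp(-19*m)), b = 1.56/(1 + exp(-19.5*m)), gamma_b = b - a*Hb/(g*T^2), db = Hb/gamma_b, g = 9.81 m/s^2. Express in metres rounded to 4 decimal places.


a = 43.8 * (1 - exp(-19 * m))
exp(-19 * 0.067) = exp(-1.2730) = 0.279990
a = 43.8 * (1 - 0.279990) = 31.536421
b = 1.56 / (1 + exp(-19.5 * m))
exp(-19.5 * 0.067) = exp(-1.3065) = 0.270766
b = 1.56 / (1 + 0.270766) = 1.227606
Hb / (g * T^2) = 2.89 / (9.81 * 6.5^2) = 2.89 / 414.4725 = 0.00697272
gamma_b = b - a * Hb/(g*T^2) = 1.227606 - 31.536421 * 0.00697272 = 1.007711
db = Hb / gamma_b = 2.89 / 1.007711
db = 2.8679 m

2.8679


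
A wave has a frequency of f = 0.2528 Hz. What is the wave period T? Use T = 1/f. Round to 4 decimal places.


T = 1 / f
T = 1 / 0.2528
T = 3.9557 s

3.9557


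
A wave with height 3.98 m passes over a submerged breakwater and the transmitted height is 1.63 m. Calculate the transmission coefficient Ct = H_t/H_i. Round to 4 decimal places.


Ct = H_t / H_i
Ct = 1.63 / 3.98
Ct = 0.4095

0.4095


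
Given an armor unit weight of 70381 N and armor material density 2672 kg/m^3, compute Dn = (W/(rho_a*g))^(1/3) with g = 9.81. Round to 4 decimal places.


V = W / (rho_a * g)
V = 70381 / (2672 * 9.81)
V = 70381 / 26212.32
V = 2.685035 m^3
Dn = V^(1/3) = 2.685035^(1/3)
Dn = 1.3899 m

1.3899


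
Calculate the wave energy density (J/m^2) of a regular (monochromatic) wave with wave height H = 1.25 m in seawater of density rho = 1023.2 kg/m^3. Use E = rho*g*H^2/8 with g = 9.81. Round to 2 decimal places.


E = (1/8) * rho * g * H^2
E = (1/8) * 1023.2 * 9.81 * 1.25^2
E = 0.125 * 1023.2 * 9.81 * 1.5625
E = 1960.47 J/m^2

1960.47


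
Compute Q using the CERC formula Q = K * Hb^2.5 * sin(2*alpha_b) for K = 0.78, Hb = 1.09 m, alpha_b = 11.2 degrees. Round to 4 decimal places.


Q = K * Hb^2.5 * sin(2 * alpha_b)
Hb^2.5 = 1.09^2.5 = 1.240413
sin(2 * 11.2) = sin(22.4) = 0.381070
Q = 0.78 * 1.240413 * 0.381070
Q = 0.3687 m^3/s

0.3687


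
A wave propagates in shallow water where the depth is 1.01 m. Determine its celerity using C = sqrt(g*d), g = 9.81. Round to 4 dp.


Using the shallow-water approximation:
C = sqrt(g * d) = sqrt(9.81 * 1.01)
C = sqrt(9.9081)
C = 3.1477 m/s

3.1477


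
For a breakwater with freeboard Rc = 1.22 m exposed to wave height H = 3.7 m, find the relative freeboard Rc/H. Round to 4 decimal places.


Relative freeboard = Rc / H
= 1.22 / 3.7
= 0.3297

0.3297


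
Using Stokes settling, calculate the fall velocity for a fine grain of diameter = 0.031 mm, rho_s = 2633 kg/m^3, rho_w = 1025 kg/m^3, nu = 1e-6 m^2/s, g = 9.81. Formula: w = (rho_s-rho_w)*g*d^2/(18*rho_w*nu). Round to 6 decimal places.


w = (rho_s - rho_w) * g * d^2 / (18 * rho_w * nu)
d = 0.031 mm = 0.000031 m
rho_s - rho_w = 2633 - 1025 = 1608
Numerator = 1608 * 9.81 * (0.000031)^2 = 0.000015159275
Denominator = 18 * 1025 * 1e-6 = 0.018450
w = 0.000822 m/s

0.000822


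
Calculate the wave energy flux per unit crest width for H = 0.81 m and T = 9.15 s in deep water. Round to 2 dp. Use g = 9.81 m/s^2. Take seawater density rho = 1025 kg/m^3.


P = rho * g^2 * H^2 * T / (32 * pi)
P = 1025 * 9.81^2 * 0.81^2 * 9.15 / (32 * pi)
P = 1025 * 96.2361 * 0.6561 * 9.15 / 100.53096
P = 5890.51 W/m

5890.51


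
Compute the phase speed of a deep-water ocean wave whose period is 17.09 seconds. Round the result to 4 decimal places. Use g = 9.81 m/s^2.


We use the deep-water celerity formula:
C = g * T / (2 * pi)
C = 9.81 * 17.09 / (2 * 3.14159...)
C = 167.652900 / 6.283185
C = 26.6828 m/s

26.6828


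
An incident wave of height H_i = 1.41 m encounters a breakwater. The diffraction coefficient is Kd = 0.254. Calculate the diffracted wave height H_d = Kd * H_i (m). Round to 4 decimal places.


H_d = Kd * H_i
H_d = 0.254 * 1.41
H_d = 0.3581 m

0.3581


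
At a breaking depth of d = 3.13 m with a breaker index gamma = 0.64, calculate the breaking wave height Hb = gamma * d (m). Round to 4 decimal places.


Hb = gamma * d
Hb = 0.64 * 3.13
Hb = 2.0032 m

2.0032


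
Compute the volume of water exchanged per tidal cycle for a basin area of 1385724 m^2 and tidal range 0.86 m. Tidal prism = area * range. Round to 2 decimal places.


Tidal prism = Area * Tidal range
P = 1385724 * 0.86
P = 1191722.64 m^3

1191722.64


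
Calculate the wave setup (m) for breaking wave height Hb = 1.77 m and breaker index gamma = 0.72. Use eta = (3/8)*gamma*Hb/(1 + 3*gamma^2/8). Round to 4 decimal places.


eta = (3/8) * gamma * Hb / (1 + 3*gamma^2/8)
Numerator = (3/8) * 0.72 * 1.77 = 0.477900
Denominator = 1 + 3*0.72^2/8 = 1 + 0.194400 = 1.194400
eta = 0.477900 / 1.194400
eta = 0.4001 m

0.4001


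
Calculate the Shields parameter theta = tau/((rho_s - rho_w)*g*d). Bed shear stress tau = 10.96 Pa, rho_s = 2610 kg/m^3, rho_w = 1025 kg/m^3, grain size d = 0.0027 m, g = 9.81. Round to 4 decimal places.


theta = tau / ((rho_s - rho_w) * g * d)
rho_s - rho_w = 2610 - 1025 = 1585
Denominator = 1585 * 9.81 * 0.0027 = 41.981895
theta = 10.96 / 41.981895
theta = 0.2611

0.2611


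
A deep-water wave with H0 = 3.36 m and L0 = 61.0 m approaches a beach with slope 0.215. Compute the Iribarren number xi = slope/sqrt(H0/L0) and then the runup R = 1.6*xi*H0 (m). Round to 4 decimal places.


xi = slope / sqrt(H0/L0)
H0/L0 = 3.36/61.0 = 0.055082
sqrt(0.055082) = 0.234695
xi = 0.215 / 0.234695 = 0.916081
R = 1.6 * xi * H0 = 1.6 * 0.916081 * 3.36
R = 4.9248 m

4.9248


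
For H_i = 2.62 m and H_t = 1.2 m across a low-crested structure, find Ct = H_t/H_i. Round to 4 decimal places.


Ct = H_t / H_i
Ct = 1.2 / 2.62
Ct = 0.4580

0.4580


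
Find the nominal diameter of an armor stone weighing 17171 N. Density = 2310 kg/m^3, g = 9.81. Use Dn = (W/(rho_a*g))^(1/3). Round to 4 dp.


V = W / (rho_a * g)
V = 17171 / (2310 * 9.81)
V = 17171 / 22661.10
V = 0.757730 m^3
Dn = V^(1/3) = 0.757730^(1/3)
Dn = 0.9117 m

0.9117


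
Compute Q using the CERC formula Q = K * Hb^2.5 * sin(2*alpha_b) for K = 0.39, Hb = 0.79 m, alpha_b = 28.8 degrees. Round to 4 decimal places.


Q = K * Hb^2.5 * sin(2 * alpha_b)
Hb^2.5 = 0.79^2.5 = 0.554712
sin(2 * 28.8) = sin(57.6) = 0.844328
Q = 0.39 * 0.554712 * 0.844328
Q = 0.1827 m^3/s

0.1827


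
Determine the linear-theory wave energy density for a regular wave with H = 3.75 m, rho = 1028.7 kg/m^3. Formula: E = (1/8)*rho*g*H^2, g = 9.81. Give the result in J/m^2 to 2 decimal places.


E = (1/8) * rho * g * H^2
E = (1/8) * 1028.7 * 9.81 * 3.75^2
E = 0.125 * 1028.7 * 9.81 * 14.0625
E = 17739.05 J/m^2

17739.05


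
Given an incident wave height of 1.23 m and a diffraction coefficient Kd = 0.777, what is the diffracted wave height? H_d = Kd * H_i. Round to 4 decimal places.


H_d = Kd * H_i
H_d = 0.777 * 1.23
H_d = 0.9557 m

0.9557


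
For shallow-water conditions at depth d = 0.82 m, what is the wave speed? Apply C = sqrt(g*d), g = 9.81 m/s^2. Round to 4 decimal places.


Using the shallow-water approximation:
C = sqrt(g * d) = sqrt(9.81 * 0.82)
C = sqrt(8.0442)
C = 2.8362 m/s

2.8362


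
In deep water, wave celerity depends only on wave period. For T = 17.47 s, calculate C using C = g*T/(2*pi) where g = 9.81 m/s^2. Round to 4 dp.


We use the deep-water celerity formula:
C = g * T / (2 * pi)
C = 9.81 * 17.47 / (2 * 3.14159...)
C = 171.380700 / 6.283185
C = 27.2761 m/s

27.2761


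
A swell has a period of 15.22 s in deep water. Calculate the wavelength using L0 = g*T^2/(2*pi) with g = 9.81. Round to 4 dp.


L0 = g * T^2 / (2 * pi)
L0 = 9.81 * 15.22^2 / (2 * pi)
L0 = 9.81 * 231.6484 / 6.28319
L0 = 2272.4708 / 6.28319
L0 = 361.6750 m

361.6750


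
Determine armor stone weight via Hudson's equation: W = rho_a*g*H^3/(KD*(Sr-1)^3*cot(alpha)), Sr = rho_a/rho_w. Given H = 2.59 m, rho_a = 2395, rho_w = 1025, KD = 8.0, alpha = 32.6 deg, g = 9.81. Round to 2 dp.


Sr = rho_a / rho_w = 2395 / 1025 = 2.336585
(Sr - 1) = 1.336585
(Sr - 1)^3 = 2.387757
cot(32.6) = 1 / tan(32.6) = 1 / 0.639527 = 1.563656
Numerator = 2395 * 9.81 * 2.59^3 = 408200.7679
Denominator = 8.0 * 2.387757 * 1.563656 = 29.869051
W = 408200.7679 / 29.869051
W = 13666.35 N

13666.35


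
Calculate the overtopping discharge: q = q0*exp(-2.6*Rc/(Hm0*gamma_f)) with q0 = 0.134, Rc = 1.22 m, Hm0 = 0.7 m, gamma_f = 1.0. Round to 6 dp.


q = q0 * exp(-2.6 * Rc / (Hm0 * gamma_f))
Exponent = -2.6 * 1.22 / (0.7 * 1.0)
= -2.6 * 1.22 / 0.7000
= -4.531429
exp(-4.531429) = 0.010765
q = 0.134 * 0.010765
q = 0.001443 m^3/s/m

0.001443


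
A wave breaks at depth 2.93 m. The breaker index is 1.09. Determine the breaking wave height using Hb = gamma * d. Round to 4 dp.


Hb = gamma * d
Hb = 1.09 * 2.93
Hb = 3.1937 m

3.1937


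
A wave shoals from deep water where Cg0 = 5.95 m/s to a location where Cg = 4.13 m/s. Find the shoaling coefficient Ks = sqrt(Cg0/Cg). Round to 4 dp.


Ks = sqrt(Cg0 / Cg)
Ks = sqrt(5.95 / 4.13)
Ks = sqrt(1.4407)
Ks = 1.2003

1.2003


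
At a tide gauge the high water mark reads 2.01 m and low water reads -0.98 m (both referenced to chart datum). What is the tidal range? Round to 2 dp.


Tidal range = High water - Low water
Tidal range = 2.01 - (-0.98)
Tidal range = 2.99 m

2.99


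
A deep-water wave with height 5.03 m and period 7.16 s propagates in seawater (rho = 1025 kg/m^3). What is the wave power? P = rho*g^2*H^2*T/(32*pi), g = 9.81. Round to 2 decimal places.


P = rho * g^2 * H^2 * T / (32 * pi)
P = 1025 * 9.81^2 * 5.03^2 * 7.16 / (32 * pi)
P = 1025 * 96.2361 * 25.3009 * 7.16 / 100.53096
P = 177750.58 W/m

177750.58


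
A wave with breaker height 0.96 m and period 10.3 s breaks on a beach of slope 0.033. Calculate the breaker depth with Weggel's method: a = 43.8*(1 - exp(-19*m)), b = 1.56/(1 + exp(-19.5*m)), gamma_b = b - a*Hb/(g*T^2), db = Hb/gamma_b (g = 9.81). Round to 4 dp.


a = 43.8 * (1 - exp(-19 * m))
exp(-19 * 0.033) = exp(-0.6270) = 0.534192
a = 43.8 * (1 - 0.534192) = 20.402391
b = 1.56 / (1 + exp(-19.5 * m))
exp(-19.5 * 0.033) = exp(-0.6435) = 0.525450
b = 1.56 / (1 + 0.525450) = 1.022649
Hb / (g * T^2) = 0.96 / (9.81 * 10.3^2) = 0.96 / 1040.7429 = 0.00092242
gamma_b = b - a * Hb/(g*T^2) = 1.022649 - 20.402391 * 0.00092242 = 1.003829
db = Hb / gamma_b = 0.96 / 1.003829
db = 0.9563 m

0.9563


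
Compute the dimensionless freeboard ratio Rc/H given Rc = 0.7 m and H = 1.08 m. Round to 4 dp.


Relative freeboard = Rc / H
= 0.7 / 1.08
= 0.6481

0.6481


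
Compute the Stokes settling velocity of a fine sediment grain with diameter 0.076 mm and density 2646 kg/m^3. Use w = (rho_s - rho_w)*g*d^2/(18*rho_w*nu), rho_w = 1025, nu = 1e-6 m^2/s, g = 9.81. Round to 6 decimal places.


w = (rho_s - rho_w) * g * d^2 / (18 * rho_w * nu)
d = 0.076 mm = 0.000076 m
rho_s - rho_w = 2646 - 1025 = 1621
Numerator = 1621 * 9.81 * (0.000076)^2 = 0.000091850010
Denominator = 18 * 1025 * 1e-6 = 0.018450
w = 0.004978 m/s

0.004978


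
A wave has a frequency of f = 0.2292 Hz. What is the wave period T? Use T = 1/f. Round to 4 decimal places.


T = 1 / f
T = 1 / 0.2292
T = 4.3630 s

4.3630


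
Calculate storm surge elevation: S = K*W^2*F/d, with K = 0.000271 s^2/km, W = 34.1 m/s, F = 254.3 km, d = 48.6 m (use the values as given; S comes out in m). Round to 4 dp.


S = K * W^2 * F / d
W^2 = 34.1^2 = 1162.81
S = 0.000271 * 1162.81 * 254.3 / 48.6
Numerator = 0.000271 * 1162.81 * 254.3 = 80.135400
S = 80.135400 / 48.6 = 1.6489 m

1.6489


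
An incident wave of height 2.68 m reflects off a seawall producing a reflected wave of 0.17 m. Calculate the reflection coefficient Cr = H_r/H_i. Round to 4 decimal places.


Cr = H_r / H_i
Cr = 0.17 / 2.68
Cr = 0.0634

0.0634
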